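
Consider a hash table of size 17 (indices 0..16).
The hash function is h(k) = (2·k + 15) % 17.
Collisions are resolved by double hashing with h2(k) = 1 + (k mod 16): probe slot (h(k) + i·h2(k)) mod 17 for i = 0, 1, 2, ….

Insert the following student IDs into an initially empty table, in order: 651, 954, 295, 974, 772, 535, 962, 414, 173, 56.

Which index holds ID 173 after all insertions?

15

Insert 651: h=8, slot 8 empty -> index 8.
Insert 954: h=2, slot 2 empty -> index 2.
Insert 295: h=10, slot 10 empty -> index 10.
Insert 974: h=8, h2=15, slot 8 occupied -> index 6.
Insert 772: h=12, slot 12 empty -> index 12.
Insert 535: h=14, slot 14 empty -> index 14.
Insert 962: h=1, slot 1 empty -> index 1.
Insert 414: h=10, h2=15, slots 10,8,6 occupied -> index 4.
Insert 173: h=4, h2=14, slots 4,1 occupied -> index 15.
Insert 56: h=8, h2=9, slot 8 occupied -> index 0.
Table: [56, 962, 954, _, 414, _, 974, _, 651, _, 295, _, 772, _, 535, 173, _]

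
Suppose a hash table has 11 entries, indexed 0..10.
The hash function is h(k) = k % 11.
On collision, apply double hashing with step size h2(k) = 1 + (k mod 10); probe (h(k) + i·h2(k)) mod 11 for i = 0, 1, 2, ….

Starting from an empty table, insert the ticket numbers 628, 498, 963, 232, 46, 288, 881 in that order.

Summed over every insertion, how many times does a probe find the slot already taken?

628: h=1 => slot 1
498: h=3 => slot 3
963: h=6 => slot 6
232: h=1, h2=3, probe 1,4 => slot 4
46: h=2 => slot 2
288: h=2, h2=9, probe 2,0 => slot 0
881: h=1, h2=2, probe 1,3,5 => slot 5
Table: [288, 628, 46, 498, 232, 881, 963, —, —, —, —]

4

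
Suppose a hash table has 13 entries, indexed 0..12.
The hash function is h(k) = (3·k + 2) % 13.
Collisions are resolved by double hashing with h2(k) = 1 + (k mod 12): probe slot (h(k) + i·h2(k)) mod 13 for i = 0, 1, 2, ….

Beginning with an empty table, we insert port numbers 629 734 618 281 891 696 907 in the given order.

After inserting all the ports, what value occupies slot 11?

696

629: h=4 → slot 4
734: h=7 → slot 7
618: h=10 → slot 10
281: h=0 → slot 0
891: h=10, h2=4, probe 10,1 → slot 1
696: h=10, h2=1, probe 10,11 → slot 11
907: h=6 → slot 6
Table: [281, 891, ., ., 629, ., 907, 734, ., ., 618, 696, .]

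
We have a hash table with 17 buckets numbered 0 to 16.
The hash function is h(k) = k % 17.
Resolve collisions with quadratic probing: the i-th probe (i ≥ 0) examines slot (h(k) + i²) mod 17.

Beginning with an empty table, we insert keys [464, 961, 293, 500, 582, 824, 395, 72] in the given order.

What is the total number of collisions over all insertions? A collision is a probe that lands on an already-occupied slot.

464: h=5 => slot 5
961: h=9 => slot 9
293: h=4 => slot 4
500: h=7 => slot 7
582: h=4, probe 4,5,8 => slot 8
824: h=8, probe 8,9,12 => slot 12
395: h=4, probe 4,5,8,13 => slot 13
72: h=4, probe 4,5,8,13,3 => slot 3
Table: [—, —, —, 72, 293, 464, —, 500, 582, 961, —, —, 824, 395, —, —, —]

11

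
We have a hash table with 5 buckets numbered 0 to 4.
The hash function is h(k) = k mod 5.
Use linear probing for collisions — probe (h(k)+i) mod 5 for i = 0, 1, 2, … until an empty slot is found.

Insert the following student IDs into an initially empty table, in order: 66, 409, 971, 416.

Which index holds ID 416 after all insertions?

3

66: h=1 => slot 1
409: h=4 => slot 4
971: h=1, probe 1,2 => slot 2
416: h=1, probe 1,2,3 => slot 3
Table: [_, 66, 971, 416, 409]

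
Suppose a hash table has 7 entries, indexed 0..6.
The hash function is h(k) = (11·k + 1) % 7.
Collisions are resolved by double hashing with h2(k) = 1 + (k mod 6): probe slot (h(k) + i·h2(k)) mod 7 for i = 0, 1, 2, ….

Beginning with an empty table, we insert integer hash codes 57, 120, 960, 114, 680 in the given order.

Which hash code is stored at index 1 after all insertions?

680

Insert 57: h=5, slot 5 empty => index 5.
Insert 120: h=5, h2=1, slot 5 occupied => index 6.
Insert 960: h=5, h2=1, slots 5,6 occupied => index 0.
Insert 114: h=2, slot 2 empty => index 2.
Insert 680: h=5, h2=3, slot 5 occupied => index 1.
Table: [960, 680, 114, ∅, ∅, 57, 120]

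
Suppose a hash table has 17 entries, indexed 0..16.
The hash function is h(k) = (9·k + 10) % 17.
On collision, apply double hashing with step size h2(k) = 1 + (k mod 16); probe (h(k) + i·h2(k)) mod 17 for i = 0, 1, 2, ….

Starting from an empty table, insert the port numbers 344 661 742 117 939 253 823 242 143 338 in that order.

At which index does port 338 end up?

10

344: h=12 -> slot 12
661: h=9 -> slot 9
742: h=7 -> slot 7
117: h=9, h2=6, probe 9,15 -> slot 15
939: h=12, h2=12, probe 12,7,2 -> slot 2
253: h=9, h2=14, probe 9,6 -> slot 6
823: h=5 -> slot 5
242: h=12, h2=3, probe 12,15,1 -> slot 1
143: h=5, h2=16, probe 5,4 -> slot 4
338: h=9, h2=3, probe 9,12,15,1,4,7,10 -> slot 10
Table: [∅, 242, 939, ∅, 143, 823, 253, 742, ∅, 661, 338, ∅, 344, ∅, ∅, 117, ∅]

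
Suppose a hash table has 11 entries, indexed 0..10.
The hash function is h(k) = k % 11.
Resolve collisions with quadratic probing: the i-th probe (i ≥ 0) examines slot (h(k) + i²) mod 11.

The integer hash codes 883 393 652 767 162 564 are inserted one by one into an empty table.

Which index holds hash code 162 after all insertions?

883: h=3 → slot 3
393: h=8 → slot 8
652: h=3, probe 3,4 → slot 4
767: h=8, probe 8,9 → slot 9
162: h=8, probe 8,9,1 → slot 1
564: h=3, probe 3,4,7 → slot 7
Table: [∅, 162, ∅, 883, 652, ∅, ∅, 564, 393, 767, ∅]

1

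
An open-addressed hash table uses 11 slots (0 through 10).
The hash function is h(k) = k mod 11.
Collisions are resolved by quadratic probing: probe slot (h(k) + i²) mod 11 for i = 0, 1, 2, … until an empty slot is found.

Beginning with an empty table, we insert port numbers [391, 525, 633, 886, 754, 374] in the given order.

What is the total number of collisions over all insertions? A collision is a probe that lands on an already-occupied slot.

6

391 hashes to 6; slot 6 is free => place at 6.
525 hashes to 8; slot 8 is free => place at 8.
633 hashes to 6; 6 taken => place at 7.
886 hashes to 6; 6,7 taken => place at 10.
754 hashes to 6; 6,7,10 taken => place at 4.
374 hashes to 0; slot 0 is free => place at 0.
Table: [374, —, —, —, 754, —, 391, 633, 525, —, 886]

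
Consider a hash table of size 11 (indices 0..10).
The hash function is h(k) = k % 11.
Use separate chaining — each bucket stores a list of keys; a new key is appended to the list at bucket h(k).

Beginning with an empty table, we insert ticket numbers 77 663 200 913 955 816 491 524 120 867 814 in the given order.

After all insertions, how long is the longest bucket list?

3

Insert 77: h=0, bucket 0 empty → new chain.
Insert 663: h=3, bucket 3 empty → new chain.
Insert 200: h=2, bucket 2 empty → new chain.
Insert 913: h=0, bucket 0 nonempty → append to chain.
Insert 955: h=9, bucket 9 empty → new chain.
Insert 816: h=2, bucket 2 nonempty → append to chain.
Insert 491: h=7, bucket 7 empty → new chain.
Insert 524: h=7, bucket 7 nonempty → append to chain.
Insert 120: h=10, bucket 10 empty → new chain.
Insert 867: h=9, bucket 9 nonempty → append to chain.
Insert 814: h=0, bucket 0 nonempty → append to chain.
Final buckets:
0: 77 -> 913 -> 814
1: _
2: 200 -> 816
3: 663
4: _
5: _
6: _
7: 491 -> 524
8: _
9: 955 -> 867
10: 120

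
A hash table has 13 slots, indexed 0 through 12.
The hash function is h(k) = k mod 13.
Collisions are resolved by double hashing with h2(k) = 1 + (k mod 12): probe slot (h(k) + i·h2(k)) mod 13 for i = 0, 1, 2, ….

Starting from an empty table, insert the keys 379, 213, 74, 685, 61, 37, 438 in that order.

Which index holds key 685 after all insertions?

379: h=2 => slot 2
213: h=5 => slot 5
74: h=9 => slot 9
685: h=9, h2=2, probe 9,11 => slot 11
61: h=9, h2=2, probe 9,11,0 => slot 0
37: h=11, h2=2, probe 11,0,2,4 => slot 4
438: h=9, h2=7, probe 9,3 => slot 3
Table: [61, ., 379, 438, 37, 213, ., ., ., 74, ., 685, .]

11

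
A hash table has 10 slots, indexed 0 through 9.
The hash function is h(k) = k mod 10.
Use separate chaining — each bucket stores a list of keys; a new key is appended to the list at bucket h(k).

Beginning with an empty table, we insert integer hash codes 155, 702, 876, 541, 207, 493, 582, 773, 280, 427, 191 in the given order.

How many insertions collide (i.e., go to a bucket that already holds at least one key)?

155 → bucket 5
702 → bucket 2
876 → bucket 6
541 → bucket 1
207 → bucket 7
493 → bucket 3
582 → bucket 2 (collision)
773 → bucket 3 (collision)
280 → bucket 0
427 → bucket 7 (collision)
191 → bucket 1 (collision)
Final buckets:
0: 280
1: 541 -> 191
2: 702 -> 582
3: 493 -> 773
4: -
5: 155
6: 876
7: 207 -> 427
8: -
9: -

4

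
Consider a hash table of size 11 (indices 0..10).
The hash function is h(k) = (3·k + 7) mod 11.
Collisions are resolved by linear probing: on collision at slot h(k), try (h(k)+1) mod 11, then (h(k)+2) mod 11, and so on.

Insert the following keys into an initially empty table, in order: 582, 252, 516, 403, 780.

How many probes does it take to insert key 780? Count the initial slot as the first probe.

582: h=4 → slot 4
252: h=4, probe 4,5 → slot 5
516: h=4, probe 4,5,6 → slot 6
403: h=6, probe 6,7 → slot 7
780: h=4, probe 4,5,6,7,8 → slot 8
Table: [_, _, _, _, 582, 252, 516, 403, 780, _, _]

5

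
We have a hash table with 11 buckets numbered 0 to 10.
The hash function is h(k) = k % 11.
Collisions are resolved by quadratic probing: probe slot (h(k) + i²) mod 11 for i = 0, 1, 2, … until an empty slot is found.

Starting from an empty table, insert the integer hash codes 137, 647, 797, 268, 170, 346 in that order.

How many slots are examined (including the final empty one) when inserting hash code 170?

137: h=5 => slot 5
647: h=9 => slot 9
797: h=5, probe 5,6 => slot 6
268: h=4 => slot 4
170: h=5, probe 5,6,9,3 => slot 3
346: h=5, probe 5,6,9,3,10 => slot 10
Table: [-, -, -, 170, 268, 137, 797, -, -, 647, 346]

4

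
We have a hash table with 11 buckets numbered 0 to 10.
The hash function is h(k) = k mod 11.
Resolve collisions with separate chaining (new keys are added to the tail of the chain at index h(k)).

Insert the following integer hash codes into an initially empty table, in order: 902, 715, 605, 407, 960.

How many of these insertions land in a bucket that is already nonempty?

902 → bucket 0
715 → bucket 0 (collision)
605 → bucket 0 (collision)
407 → bucket 0 (collision)
960 → bucket 3
Final buckets:
0: 902 -> 715 -> 605 -> 407
1: _
2: _
3: 960
4: _
5: _
6: _
7: _
8: _
9: _
10: _

3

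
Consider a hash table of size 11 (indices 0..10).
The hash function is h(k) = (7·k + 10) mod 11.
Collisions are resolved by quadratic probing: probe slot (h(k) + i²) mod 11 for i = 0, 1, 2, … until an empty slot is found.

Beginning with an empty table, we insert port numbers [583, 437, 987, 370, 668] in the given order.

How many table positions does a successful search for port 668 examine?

4

Insert 583: h=10, slot 10 empty => index 10.
Insert 437: h=0, slot 0 empty => index 0.
Insert 987: h=0, slot 0 occupied => index 1.
Insert 370: h=4, slot 4 empty => index 4.
Insert 668: h=0, slots 0,1,4 occupied => index 9.
Table: [437, 987, ∅, ∅, 370, ∅, ∅, ∅, ∅, 668, 583]
Lookup 668: h=0, probe 0,1,4,9 → found at 9.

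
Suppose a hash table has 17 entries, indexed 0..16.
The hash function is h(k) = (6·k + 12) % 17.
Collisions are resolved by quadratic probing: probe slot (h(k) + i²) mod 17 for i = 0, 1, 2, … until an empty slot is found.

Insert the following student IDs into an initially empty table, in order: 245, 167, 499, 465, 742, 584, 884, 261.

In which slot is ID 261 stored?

245: h=3 => slot 3
167: h=11 => slot 11
499: h=14 => slot 14
465: h=14, probe 14,15 => slot 15
742: h=10 => slot 10
584: h=14, probe 14,15,1 => slot 1
884: h=12 => slot 12
261: h=14, probe 14,15,1,6 => slot 6
Table: [., 584, ., 245, ., ., 261, ., ., ., 742, 167, 884, ., 499, 465, .]

6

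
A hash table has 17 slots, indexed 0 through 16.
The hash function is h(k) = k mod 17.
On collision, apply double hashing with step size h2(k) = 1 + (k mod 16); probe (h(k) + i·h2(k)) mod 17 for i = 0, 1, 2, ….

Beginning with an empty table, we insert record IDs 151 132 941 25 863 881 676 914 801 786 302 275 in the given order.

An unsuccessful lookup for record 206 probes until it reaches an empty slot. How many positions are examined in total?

2

Insert 151: h=15, slot 15 empty -> index 15.
Insert 132: h=13, slot 13 empty -> index 13.
Insert 941: h=6, slot 6 empty -> index 6.
Insert 25: h=8, slot 8 empty -> index 8.
Insert 863: h=13, h2=16, slot 13 occupied -> index 12.
Insert 881: h=14, slot 14 empty -> index 14.
Insert 676: h=13, h2=5, slot 13 occupied -> index 1.
Insert 914: h=13, h2=3, slot 13 occupied -> index 16.
Insert 801: h=2, slot 2 empty -> index 2.
Insert 786: h=4, slot 4 empty -> index 4.
Insert 302: h=13, h2=15, slot 13 occupied -> index 11.
Insert 275: h=3, slot 3 empty -> index 3.
Table: [∅, 676, 801, 275, 786, ∅, 941, ∅, 25, ∅, ∅, 302, 863, 132, 881, 151, 914]
Lookup 206: h=2, h2=15, probe 2,0 → slot 0 empty, not found.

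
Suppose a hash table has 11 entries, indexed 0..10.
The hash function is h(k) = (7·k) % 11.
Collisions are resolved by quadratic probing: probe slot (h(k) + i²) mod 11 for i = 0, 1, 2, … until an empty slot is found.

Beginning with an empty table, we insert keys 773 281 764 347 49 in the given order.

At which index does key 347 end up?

773 hashes to 10; slot 10 is free -> place at 10.
281 hashes to 9; slot 9 is free -> place at 9.
764 hashes to 2; slot 2 is free -> place at 2.
347 hashes to 9; 9,10,2 taken -> place at 7.
49 hashes to 2; 2 taken -> place at 3.
Table: [_, _, 764, 49, _, _, _, 347, _, 281, 773]

7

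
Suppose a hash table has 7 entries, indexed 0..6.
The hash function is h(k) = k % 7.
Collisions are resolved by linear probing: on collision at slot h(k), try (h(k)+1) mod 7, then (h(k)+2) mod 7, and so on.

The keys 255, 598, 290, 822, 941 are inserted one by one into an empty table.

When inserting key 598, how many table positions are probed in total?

255: h=3 → slot 3
598: h=3, probe 3,4 → slot 4
290: h=3, probe 3,4,5 → slot 5
822: h=3, probe 3,4,5,6 → slot 6
941: h=3, probe 3,4,5,6,0 → slot 0
Table: [941, ∅, ∅, 255, 598, 290, 822]

2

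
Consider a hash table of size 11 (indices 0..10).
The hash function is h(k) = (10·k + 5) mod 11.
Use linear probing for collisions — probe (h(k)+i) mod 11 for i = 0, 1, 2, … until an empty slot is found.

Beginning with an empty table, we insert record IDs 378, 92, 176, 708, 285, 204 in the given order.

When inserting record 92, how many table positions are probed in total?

2

378 hashes to 1; slot 1 is free → place at 1.
92 hashes to 1; 1 taken → place at 2.
176 hashes to 5; slot 5 is free → place at 5.
708 hashes to 1; 1,2 taken → place at 3.
285 hashes to 6; slot 6 is free → place at 6.
204 hashes to 10; slot 10 is free → place at 10.
Table: [∅, 378, 92, 708, ∅, 176, 285, ∅, ∅, ∅, 204]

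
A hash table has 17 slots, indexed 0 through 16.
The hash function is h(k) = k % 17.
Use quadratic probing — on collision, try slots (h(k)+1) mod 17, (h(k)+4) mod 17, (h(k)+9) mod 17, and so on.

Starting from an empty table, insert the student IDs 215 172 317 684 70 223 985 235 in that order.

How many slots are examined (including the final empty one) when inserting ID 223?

215: h=11 -> slot 11
172: h=2 -> slot 2
317: h=11, probe 11,12 -> slot 12
684: h=4 -> slot 4
70: h=2, probe 2,3 -> slot 3
223: h=2, probe 2,3,6 -> slot 6
985: h=16 -> slot 16
235: h=14 -> slot 14
Table: [., ., 172, 70, 684, ., 223, ., ., ., ., 215, 317, ., 235, ., 985]

3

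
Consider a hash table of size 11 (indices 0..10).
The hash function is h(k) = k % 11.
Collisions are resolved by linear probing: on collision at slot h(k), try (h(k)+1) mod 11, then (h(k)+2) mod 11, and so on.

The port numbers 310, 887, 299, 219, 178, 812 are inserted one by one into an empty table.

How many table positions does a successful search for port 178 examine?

Insert 310: h=2, slot 2 empty -> index 2.
Insert 887: h=7, slot 7 empty -> index 7.
Insert 299: h=2, slot 2 occupied -> index 3.
Insert 219: h=10, slot 10 empty -> index 10.
Insert 178: h=2, slots 2,3 occupied -> index 4.
Insert 812: h=9, slot 9 empty -> index 9.
Table: [-, -, 310, 299, 178, -, -, 887, -, 812, 219]
Lookup 178: h=2, probe 2,3,4 → found at 4.

3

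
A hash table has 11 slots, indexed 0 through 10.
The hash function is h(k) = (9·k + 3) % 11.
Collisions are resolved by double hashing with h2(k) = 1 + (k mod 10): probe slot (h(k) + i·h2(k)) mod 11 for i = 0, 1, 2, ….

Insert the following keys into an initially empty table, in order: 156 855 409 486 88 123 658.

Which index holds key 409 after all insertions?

156: h=10 => slot 10
855: h=9 => slot 9
409: h=10, h2=10, probe 10,9,8 => slot 8
486: h=10, h2=7, probe 10,6 => slot 6
88: h=3 => slot 3
123: h=10, h2=4, probe 10,3,7 => slot 7
658: h=7, h2=9, probe 7,5 => slot 5
Table: [., ., ., 88, ., 658, 486, 123, 409, 855, 156]

8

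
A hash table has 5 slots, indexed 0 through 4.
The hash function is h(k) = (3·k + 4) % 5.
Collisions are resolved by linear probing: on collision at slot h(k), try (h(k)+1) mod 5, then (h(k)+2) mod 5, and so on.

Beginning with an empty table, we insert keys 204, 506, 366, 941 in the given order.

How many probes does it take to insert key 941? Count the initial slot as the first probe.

204: h=1 → slot 1
506: h=2 → slot 2
366: h=2, probe 2,3 → slot 3
941: h=2, probe 2,3,4 → slot 4
Table: [—, 204, 506, 366, 941]

3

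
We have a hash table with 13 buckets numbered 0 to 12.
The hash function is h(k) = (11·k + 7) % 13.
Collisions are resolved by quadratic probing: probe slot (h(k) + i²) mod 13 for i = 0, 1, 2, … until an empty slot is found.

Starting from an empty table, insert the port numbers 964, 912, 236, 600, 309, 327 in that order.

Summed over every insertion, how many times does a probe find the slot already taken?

10

Insert 964: h=3, slot 3 empty -> index 3.
Insert 912: h=3, slot 3 occupied -> index 4.
Insert 236: h=3, slots 3,4 occupied -> index 7.
Insert 600: h=3, slots 3,4,7 occupied -> index 12.
Insert 309: h=0, slot 0 empty -> index 0.
Insert 327: h=3, slots 3,4,7,12 occupied -> index 6.
Table: [309, -, -, 964, 912, -, 327, 236, -, -, -, -, 600]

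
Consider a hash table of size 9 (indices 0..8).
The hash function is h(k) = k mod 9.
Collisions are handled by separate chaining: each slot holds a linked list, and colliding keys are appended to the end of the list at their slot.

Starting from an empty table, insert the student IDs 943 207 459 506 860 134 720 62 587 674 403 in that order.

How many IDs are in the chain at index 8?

3

Insert 943: h=7, bucket 7 empty → new chain.
Insert 207: h=0, bucket 0 empty → new chain.
Insert 459: h=0, bucket 0 nonempty → append to chain.
Insert 506: h=2, bucket 2 empty → new chain.
Insert 860: h=5, bucket 5 empty → new chain.
Insert 134: h=8, bucket 8 empty → new chain.
Insert 720: h=0, bucket 0 nonempty → append to chain.
Insert 62: h=8, bucket 8 nonempty → append to chain.
Insert 587: h=2, bucket 2 nonempty → append to chain.
Insert 674: h=8, bucket 8 nonempty → append to chain.
Insert 403: h=7, bucket 7 nonempty → append to chain.
Final buckets:
0: 207 -> 459 -> 720
1: ∅
2: 506 -> 587
3: ∅
4: ∅
5: 860
6: ∅
7: 943 -> 403
8: 134 -> 62 -> 674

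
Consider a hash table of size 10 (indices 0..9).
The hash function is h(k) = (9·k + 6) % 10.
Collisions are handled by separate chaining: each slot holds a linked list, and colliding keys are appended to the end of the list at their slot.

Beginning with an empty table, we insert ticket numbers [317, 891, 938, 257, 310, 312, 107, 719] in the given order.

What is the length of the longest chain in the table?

3

317 → bucket 9
891 → bucket 5
938 → bucket 8
257 → bucket 9 (collision)
310 → bucket 6
312 → bucket 4
107 → bucket 9 (collision)
719 → bucket 7
Final buckets:
0: .
1: .
2: .
3: .
4: 312
5: 891
6: 310
7: 719
8: 938
9: 317 -> 257 -> 107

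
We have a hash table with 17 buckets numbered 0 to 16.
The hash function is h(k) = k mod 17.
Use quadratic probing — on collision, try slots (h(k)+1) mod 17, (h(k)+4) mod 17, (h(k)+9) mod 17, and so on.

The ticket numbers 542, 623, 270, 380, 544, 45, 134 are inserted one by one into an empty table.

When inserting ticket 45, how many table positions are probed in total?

542: h=15 => slot 15
623: h=11 => slot 11
270: h=15, probe 15,16 => slot 16
380: h=6 => slot 6
544: h=0 => slot 0
45: h=11, probe 11,12 => slot 12
134: h=15, probe 15,16,2 => slot 2
Table: [544, -, 134, -, -, -, 380, -, -, -, -, 623, 45, -, -, 542, 270]

2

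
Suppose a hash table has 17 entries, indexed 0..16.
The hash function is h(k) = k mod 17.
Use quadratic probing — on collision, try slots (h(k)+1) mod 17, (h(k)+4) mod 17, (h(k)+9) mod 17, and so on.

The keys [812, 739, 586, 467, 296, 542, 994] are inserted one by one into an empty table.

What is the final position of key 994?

0

812 hashes to 13; slot 13 is free => place at 13.
739 hashes to 8; slot 8 is free => place at 8.
586 hashes to 8; 8 taken => place at 9.
467 hashes to 8; 8,9 taken => place at 12.
296 hashes to 7; slot 7 is free => place at 7.
542 hashes to 15; slot 15 is free => place at 15.
994 hashes to 8; 8,9,12 taken => place at 0.
Table: [994, ∅, ∅, ∅, ∅, ∅, ∅, 296, 739, 586, ∅, ∅, 467, 812, ∅, 542, ∅]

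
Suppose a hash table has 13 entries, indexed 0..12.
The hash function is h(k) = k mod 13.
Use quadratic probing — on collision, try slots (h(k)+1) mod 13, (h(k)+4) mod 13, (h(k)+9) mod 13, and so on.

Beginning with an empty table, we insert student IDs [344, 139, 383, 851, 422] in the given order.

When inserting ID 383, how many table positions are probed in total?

344 hashes to 6; slot 6 is free -> place at 6.
139 hashes to 9; slot 9 is free -> place at 9.
383 hashes to 6; 6 taken -> place at 7.
851 hashes to 6; 6,7 taken -> place at 10.
422 hashes to 6; 6,7,10 taken -> place at 2.
Table: [_, _, 422, _, _, _, 344, 383, _, 139, 851, _, _]

2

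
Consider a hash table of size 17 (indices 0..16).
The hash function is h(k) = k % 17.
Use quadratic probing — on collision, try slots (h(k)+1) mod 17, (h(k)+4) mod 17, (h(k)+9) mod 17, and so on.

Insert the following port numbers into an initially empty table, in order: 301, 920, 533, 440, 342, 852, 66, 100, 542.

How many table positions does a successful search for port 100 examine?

Insert 301: h=12, slot 12 empty -> index 12.
Insert 920: h=2, slot 2 empty -> index 2.
Insert 533: h=6, slot 6 empty -> index 6.
Insert 440: h=15, slot 15 empty -> index 15.
Insert 342: h=2, slot 2 occupied -> index 3.
Insert 852: h=2, slots 2,3,6 occupied -> index 11.
Insert 66: h=15, slot 15 occupied -> index 16.
Insert 100: h=15, slots 15,16,2 occupied -> index 7.
Insert 542: h=15, slots 15,16,2,7 occupied -> index 14.
Table: [-, -, 920, 342, -, -, 533, 100, -, -, -, 852, 301, -, 542, 440, 66]
Lookup 100: h=15, probe 15,16,2,7 → found at 7.

4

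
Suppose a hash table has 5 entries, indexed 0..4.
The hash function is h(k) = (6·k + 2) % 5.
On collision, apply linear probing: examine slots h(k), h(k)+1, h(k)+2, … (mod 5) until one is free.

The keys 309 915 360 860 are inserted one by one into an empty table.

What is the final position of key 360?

3

Insert 309: h=1, slot 1 empty -> index 1.
Insert 915: h=2, slot 2 empty -> index 2.
Insert 360: h=2, slot 2 occupied -> index 3.
Insert 860: h=2, slots 2,3 occupied -> index 4.
Table: [∅, 309, 915, 360, 860]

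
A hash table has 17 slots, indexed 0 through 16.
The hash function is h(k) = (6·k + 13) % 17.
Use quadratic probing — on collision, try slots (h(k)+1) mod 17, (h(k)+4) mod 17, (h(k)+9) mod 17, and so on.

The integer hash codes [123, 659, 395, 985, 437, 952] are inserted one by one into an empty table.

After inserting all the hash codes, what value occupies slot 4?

123 hashes to 3; slot 3 is free => place at 3.
659 hashes to 6; slot 6 is free => place at 6.
395 hashes to 3; 3 taken => place at 4.
985 hashes to 7; slot 7 is free => place at 7.
437 hashes to 0; slot 0 is free => place at 0.
952 hashes to 13; slot 13 is free => place at 13.
Table: [437, ∅, ∅, 123, 395, ∅, 659, 985, ∅, ∅, ∅, ∅, ∅, 952, ∅, ∅, ∅]

395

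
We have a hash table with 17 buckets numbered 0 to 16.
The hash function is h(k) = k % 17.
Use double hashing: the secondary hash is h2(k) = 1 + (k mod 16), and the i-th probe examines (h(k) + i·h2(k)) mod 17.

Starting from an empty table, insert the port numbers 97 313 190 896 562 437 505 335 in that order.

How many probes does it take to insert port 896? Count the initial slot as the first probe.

Insert 97: h=12, slot 12 empty -> index 12.
Insert 313: h=7, slot 7 empty -> index 7.
Insert 190: h=3, slot 3 empty -> index 3.
Insert 896: h=12, h2=1, slot 12 occupied -> index 13.
Insert 562: h=1, slot 1 empty -> index 1.
Insert 437: h=12, h2=6, slots 12,1,7,13 occupied -> index 2.
Insert 505: h=12, h2=10, slot 12 occupied -> index 5.
Insert 335: h=12, h2=16, slot 12 occupied -> index 11.
Table: [_, 562, 437, 190, _, 505, _, 313, _, _, _, 335, 97, 896, _, _, _]

2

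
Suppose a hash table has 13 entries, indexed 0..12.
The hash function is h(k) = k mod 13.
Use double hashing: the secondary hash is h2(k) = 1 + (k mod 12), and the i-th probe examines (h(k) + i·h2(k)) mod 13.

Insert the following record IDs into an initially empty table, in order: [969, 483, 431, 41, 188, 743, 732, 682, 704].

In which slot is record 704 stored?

969 hashes to 7; slot 7 is free => place at 7.
483 hashes to 2; slot 2 is free => place at 2.
431 hashes to 2, h2=12; 2 taken => place at 1.
41 hashes to 2, h2=6; 2 taken => place at 8.
188 hashes to 6; slot 6 is free => place at 6.
743 hashes to 2, h2=12; 2,1 taken => place at 0.
732 hashes to 4; slot 4 is free => place at 4.
682 hashes to 6, h2=11; 6,4,2,0 taken => place at 11.
704 hashes to 2, h2=9; 2,11,7 taken => place at 3.
Table: [743, 431, 483, 704, 732, -, 188, 969, 41, -, -, 682, -]

3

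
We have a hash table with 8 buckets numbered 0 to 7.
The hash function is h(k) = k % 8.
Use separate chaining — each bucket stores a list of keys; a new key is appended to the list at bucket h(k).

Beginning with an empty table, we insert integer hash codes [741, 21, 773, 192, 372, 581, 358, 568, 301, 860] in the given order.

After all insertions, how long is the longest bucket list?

5

741 -> bucket 5
21 -> bucket 5 (collision)
773 -> bucket 5 (collision)
192 -> bucket 0
372 -> bucket 4
581 -> bucket 5 (collision)
358 -> bucket 6
568 -> bucket 0 (collision)
301 -> bucket 5 (collision)
860 -> bucket 4 (collision)
Final buckets:
0: 192 -> 568
1: -
2: -
3: -
4: 372 -> 860
5: 741 -> 21 -> 773 -> 581 -> 301
6: 358
7: -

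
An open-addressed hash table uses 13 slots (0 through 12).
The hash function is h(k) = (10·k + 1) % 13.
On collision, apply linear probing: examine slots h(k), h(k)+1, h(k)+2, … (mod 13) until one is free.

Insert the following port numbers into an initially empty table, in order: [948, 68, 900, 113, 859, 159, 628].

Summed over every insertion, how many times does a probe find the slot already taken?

948 hashes to 4; slot 4 is free -> place at 4.
68 hashes to 5; slot 5 is free -> place at 5.
900 hashes to 5; 5 taken -> place at 6.
113 hashes to 0; slot 0 is free -> place at 0.
859 hashes to 11; slot 11 is free -> place at 11.
159 hashes to 5; 5,6 taken -> place at 7.
628 hashes to 2; slot 2 is free -> place at 2.
Table: [113, ., 628, ., 948, 68, 900, 159, ., ., ., 859, .]

3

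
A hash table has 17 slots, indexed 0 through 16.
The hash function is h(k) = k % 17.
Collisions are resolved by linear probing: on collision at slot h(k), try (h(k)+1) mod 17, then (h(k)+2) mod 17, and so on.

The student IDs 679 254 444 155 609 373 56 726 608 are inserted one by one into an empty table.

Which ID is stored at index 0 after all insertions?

254

679: h=16 => slot 16
254: h=16, probe 16,0 => slot 0
444: h=2 => slot 2
155: h=2, probe 2,3 => slot 3
609: h=14 => slot 14
373: h=16, probe 16,0,1 => slot 1
56: h=5 => slot 5
726: h=12 => slot 12
608: h=13 => slot 13
Table: [254, 373, 444, 155, —, 56, —, —, —, —, —, —, 726, 608, 609, —, 679]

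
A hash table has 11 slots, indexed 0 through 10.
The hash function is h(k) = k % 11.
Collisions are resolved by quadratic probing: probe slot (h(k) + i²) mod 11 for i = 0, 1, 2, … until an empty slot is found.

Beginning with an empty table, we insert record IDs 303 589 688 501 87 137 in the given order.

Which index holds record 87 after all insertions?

Insert 303: h=6, slot 6 empty -> index 6.
Insert 589: h=6, slot 6 occupied -> index 7.
Insert 688: h=6, slots 6,7 occupied -> index 10.
Insert 501: h=6, slots 6,7,10 occupied -> index 4.
Insert 87: h=10, slot 10 occupied -> index 0.
Insert 137: h=5, slot 5 empty -> index 5.
Table: [87, ., ., ., 501, 137, 303, 589, ., ., 688]

0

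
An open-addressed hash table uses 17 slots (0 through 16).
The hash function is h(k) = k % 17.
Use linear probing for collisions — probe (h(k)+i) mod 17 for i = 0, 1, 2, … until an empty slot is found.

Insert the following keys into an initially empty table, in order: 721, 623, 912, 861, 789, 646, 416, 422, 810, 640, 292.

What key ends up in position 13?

721: h=7 → slot 7
623: h=11 → slot 11
912: h=11, probe 11,12 → slot 12
861: h=11, probe 11,12,13 → slot 13
789: h=7, probe 7,8 → slot 8
646: h=0 → slot 0
416: h=8, probe 8,9 → slot 9
422: h=14 → slot 14
810: h=11, probe 11,12,13,14,15 → slot 15
640: h=11, probe 11,12,13,14,15,16 → slot 16
292: h=3 → slot 3
Table: [646, _, _, 292, _, _, _, 721, 789, 416, _, 623, 912, 861, 422, 810, 640]

861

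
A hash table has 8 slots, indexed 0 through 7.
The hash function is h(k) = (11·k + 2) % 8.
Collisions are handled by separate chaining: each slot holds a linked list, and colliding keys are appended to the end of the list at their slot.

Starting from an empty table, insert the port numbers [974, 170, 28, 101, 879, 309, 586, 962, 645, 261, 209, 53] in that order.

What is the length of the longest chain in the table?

5

974 -> bucket 4
170 -> bucket 0
28 -> bucket 6
101 -> bucket 1
879 -> bucket 7
309 -> bucket 1 (collision)
586 -> bucket 0 (collision)
962 -> bucket 0 (collision)
645 -> bucket 1 (collision)
261 -> bucket 1 (collision)
209 -> bucket 5
53 -> bucket 1 (collision)
Final buckets:
0: 170 -> 586 -> 962
1: 101 -> 309 -> 645 -> 261 -> 53
2: .
3: .
4: 974
5: 209
6: 28
7: 879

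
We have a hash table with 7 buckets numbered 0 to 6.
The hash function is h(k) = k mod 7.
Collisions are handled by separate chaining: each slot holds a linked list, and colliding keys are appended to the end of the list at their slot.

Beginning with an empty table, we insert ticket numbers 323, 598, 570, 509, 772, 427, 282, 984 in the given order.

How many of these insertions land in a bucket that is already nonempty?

2

323 → bucket 1
598 → bucket 3
570 → bucket 3 (collision)
509 → bucket 5
772 → bucket 2
427 → bucket 0
282 → bucket 2 (collision)
984 → bucket 4
Final buckets:
0: 427
1: 323
2: 772 -> 282
3: 598 -> 570
4: 984
5: 509
6: ∅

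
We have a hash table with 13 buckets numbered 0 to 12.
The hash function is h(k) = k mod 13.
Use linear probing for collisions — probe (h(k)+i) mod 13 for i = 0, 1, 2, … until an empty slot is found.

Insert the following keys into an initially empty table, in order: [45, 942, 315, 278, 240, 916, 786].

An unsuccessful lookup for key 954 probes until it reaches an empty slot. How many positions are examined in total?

7

45 hashes to 6; slot 6 is free -> place at 6.
942 hashes to 6; 6 taken -> place at 7.
315 hashes to 3; slot 3 is free -> place at 3.
278 hashes to 5; slot 5 is free -> place at 5.
240 hashes to 6; 6,7 taken -> place at 8.
916 hashes to 6; 6,7,8 taken -> place at 9.
786 hashes to 6; 6,7,8,9 taken -> place at 10.
Table: [—, —, —, 315, —, 278, 45, 942, 240, 916, 786, —, —]
Lookup 954: h=5, probe 5,6,7,8,9,10,11 → slot 11 empty, not found.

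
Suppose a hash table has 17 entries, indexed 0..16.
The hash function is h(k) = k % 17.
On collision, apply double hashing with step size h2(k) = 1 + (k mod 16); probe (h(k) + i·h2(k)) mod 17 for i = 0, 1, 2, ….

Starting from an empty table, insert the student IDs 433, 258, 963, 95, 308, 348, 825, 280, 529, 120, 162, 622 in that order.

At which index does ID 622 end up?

15

Insert 433: h=8, slot 8 empty → index 8.
Insert 258: h=3, slot 3 empty → index 3.
Insert 963: h=11, slot 11 empty → index 11.
Insert 95: h=10, slot 10 empty → index 10.
Insert 308: h=2, slot 2 empty → index 2.
Insert 348: h=8, h2=13, slot 8 occupied → index 4.
Insert 825: h=9, slot 9 empty → index 9.
Insert 280: h=8, h2=9, slot 8 occupied → index 0.
Insert 529: h=2, h2=2, slots 2,4 occupied → index 6.
Insert 120: h=1, slot 1 empty → index 1.
Insert 162: h=9, h2=3, slot 9 occupied → index 12.
Insert 622: h=10, h2=15, slots 10,8,6,4,2,0 occupied → index 15.
Table: [280, 120, 308, 258, 348, -, 529, -, 433, 825, 95, 963, 162, -, -, 622, -]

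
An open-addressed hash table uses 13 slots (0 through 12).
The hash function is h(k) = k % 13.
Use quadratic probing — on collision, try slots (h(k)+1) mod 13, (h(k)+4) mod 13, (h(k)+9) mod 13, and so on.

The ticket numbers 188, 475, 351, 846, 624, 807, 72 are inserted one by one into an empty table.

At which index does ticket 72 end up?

Insert 188: h=6, slot 6 empty → index 6.
Insert 475: h=7, slot 7 empty → index 7.
Insert 351: h=0, slot 0 empty → index 0.
Insert 846: h=1, slot 1 empty → index 1.
Insert 624: h=0, slots 0,1 occupied → index 4.
Insert 807: h=1, slot 1 occupied → index 2.
Insert 72: h=7, slot 7 occupied → index 8.
Table: [351, 846, 807, ∅, 624, ∅, 188, 475, 72, ∅, ∅, ∅, ∅]

8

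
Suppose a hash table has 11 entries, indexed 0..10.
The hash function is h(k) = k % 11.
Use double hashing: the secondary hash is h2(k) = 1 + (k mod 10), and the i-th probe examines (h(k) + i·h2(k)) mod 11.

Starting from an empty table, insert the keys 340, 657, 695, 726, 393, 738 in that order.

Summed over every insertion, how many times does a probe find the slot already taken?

Insert 340: h=10, slot 10 empty -> index 10.
Insert 657: h=8, slot 8 empty -> index 8.
Insert 695: h=2, slot 2 empty -> index 2.
Insert 726: h=0, slot 0 empty -> index 0.
Insert 393: h=8, h2=4, slot 8 occupied -> index 1.
Insert 738: h=1, h2=9, slots 1,10,8 occupied -> index 6.
Table: [726, 393, 695, ∅, ∅, ∅, 738, ∅, 657, ∅, 340]

4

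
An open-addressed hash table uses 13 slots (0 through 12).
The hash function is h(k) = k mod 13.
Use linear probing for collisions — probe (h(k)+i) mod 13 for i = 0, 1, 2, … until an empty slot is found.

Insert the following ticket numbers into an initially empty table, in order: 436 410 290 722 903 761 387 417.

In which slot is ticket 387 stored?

436 hashes to 7; slot 7 is free -> place at 7.
410 hashes to 7; 7 taken -> place at 8.
290 hashes to 4; slot 4 is free -> place at 4.
722 hashes to 7; 7,8 taken -> place at 9.
903 hashes to 6; slot 6 is free -> place at 6.
761 hashes to 7; 7,8,9 taken -> place at 10.
387 hashes to 10; 10 taken -> place at 11.
417 hashes to 1; slot 1 is free -> place at 1.
Table: [∅, 417, ∅, ∅, 290, ∅, 903, 436, 410, 722, 761, 387, ∅]

11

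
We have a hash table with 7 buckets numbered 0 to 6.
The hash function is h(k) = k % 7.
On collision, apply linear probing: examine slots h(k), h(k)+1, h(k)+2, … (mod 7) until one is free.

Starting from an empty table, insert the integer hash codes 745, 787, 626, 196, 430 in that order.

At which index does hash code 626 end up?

Insert 745: h=3, slot 3 empty => index 3.
Insert 787: h=3, slot 3 occupied => index 4.
Insert 626: h=3, slots 3,4 occupied => index 5.
Insert 196: h=0, slot 0 empty => index 0.
Insert 430: h=3, slots 3,4,5 occupied => index 6.
Table: [196, ∅, ∅, 745, 787, 626, 430]

5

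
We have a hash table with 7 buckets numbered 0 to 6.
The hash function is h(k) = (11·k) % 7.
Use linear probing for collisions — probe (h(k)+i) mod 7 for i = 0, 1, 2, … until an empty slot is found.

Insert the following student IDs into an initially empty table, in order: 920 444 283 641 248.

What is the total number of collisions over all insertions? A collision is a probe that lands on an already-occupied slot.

920: h=5 → slot 5
444: h=5, probe 5,6 → slot 6
283: h=5, probe 5,6,0 → slot 0
641: h=2 → slot 2
248: h=5, probe 5,6,0,1 → slot 1
Table: [283, 248, 641, -, -, 920, 444]

6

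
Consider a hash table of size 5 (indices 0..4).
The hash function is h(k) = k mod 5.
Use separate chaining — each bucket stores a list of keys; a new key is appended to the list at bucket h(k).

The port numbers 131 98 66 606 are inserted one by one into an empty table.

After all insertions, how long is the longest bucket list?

3

Insert 131: h=1, bucket 1 empty → new chain.
Insert 98: h=3, bucket 3 empty → new chain.
Insert 66: h=1, bucket 1 nonempty → append to chain.
Insert 606: h=1, bucket 1 nonempty → append to chain.
Final buckets:
0: .
1: 131 -> 66 -> 606
2: .
3: 98
4: .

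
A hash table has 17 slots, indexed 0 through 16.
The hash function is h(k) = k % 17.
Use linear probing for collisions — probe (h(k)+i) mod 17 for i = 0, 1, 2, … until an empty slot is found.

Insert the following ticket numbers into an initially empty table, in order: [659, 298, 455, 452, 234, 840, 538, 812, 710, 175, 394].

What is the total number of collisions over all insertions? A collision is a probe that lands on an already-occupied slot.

10

Insert 659: h=13, slot 13 empty -> index 13.
Insert 298: h=9, slot 9 empty -> index 9.
Insert 455: h=13, slot 13 occupied -> index 14.
Insert 452: h=10, slot 10 empty -> index 10.
Insert 234: h=13, slots 13,14 occupied -> index 15.
Insert 840: h=7, slot 7 empty -> index 7.
Insert 538: h=11, slot 11 empty -> index 11.
Insert 812: h=13, slots 13,14,15 occupied -> index 16.
Insert 710: h=13, slots 13,14,15,16 occupied -> index 0.
Insert 175: h=5, slot 5 empty -> index 5.
Insert 394: h=3, slot 3 empty -> index 3.
Table: [710, -, -, 394, -, 175, -, 840, -, 298, 452, 538, -, 659, 455, 234, 812]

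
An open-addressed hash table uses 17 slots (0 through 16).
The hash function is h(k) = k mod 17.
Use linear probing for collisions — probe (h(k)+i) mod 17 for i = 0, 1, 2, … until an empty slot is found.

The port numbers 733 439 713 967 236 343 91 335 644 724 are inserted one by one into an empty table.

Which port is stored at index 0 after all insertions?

236

Insert 733: h=2, slot 2 empty -> index 2.
Insert 439: h=14, slot 14 empty -> index 14.
Insert 713: h=16, slot 16 empty -> index 16.
Insert 967: h=15, slot 15 empty -> index 15.
Insert 236: h=15, slots 15,16 occupied -> index 0.
Insert 343: h=3, slot 3 empty -> index 3.
Insert 91: h=6, slot 6 empty -> index 6.
Insert 335: h=12, slot 12 empty -> index 12.
Insert 644: h=15, slots 15,16,0 occupied -> index 1.
Insert 724: h=10, slot 10 empty -> index 10.
Table: [236, 644, 733, 343, -, -, 91, -, -, -, 724, -, 335, -, 439, 967, 713]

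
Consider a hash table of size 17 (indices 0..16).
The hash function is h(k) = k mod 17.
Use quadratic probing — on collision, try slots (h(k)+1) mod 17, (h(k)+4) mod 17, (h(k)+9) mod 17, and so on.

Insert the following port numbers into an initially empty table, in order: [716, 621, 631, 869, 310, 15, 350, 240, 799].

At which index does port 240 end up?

11

716: h=2 → slot 2
621: h=9 → slot 9
631: h=2, probe 2,3 → slot 3
869: h=2, probe 2,3,6 → slot 6
310: h=4 → slot 4
15: h=15 → slot 15
350: h=10 → slot 10
240: h=2, probe 2,3,6,11 → slot 11
799: h=0 → slot 0
Table: [799, _, 716, 631, 310, _, 869, _, _, 621, 350, 240, _, _, _, 15, _]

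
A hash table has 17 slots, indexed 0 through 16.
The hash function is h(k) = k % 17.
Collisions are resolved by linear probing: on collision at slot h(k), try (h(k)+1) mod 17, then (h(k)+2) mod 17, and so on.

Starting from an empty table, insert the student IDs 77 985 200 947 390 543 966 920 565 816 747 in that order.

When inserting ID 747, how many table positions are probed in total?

7

77: h=9 => slot 9
985: h=16 => slot 16
200: h=13 => slot 13
947: h=12 => slot 12
390: h=16, probe 16,0 => slot 0
543: h=16, probe 16,0,1 => slot 1
966: h=14 => slot 14
920: h=2 => slot 2
565: h=4 => slot 4
816: h=0, probe 0,1,2,3 => slot 3
747: h=16, probe 16,0,1,2,3,4,5 => slot 5
Table: [390, 543, 920, 816, 565, 747, ∅, ∅, ∅, 77, ∅, ∅, 947, 200, 966, ∅, 985]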